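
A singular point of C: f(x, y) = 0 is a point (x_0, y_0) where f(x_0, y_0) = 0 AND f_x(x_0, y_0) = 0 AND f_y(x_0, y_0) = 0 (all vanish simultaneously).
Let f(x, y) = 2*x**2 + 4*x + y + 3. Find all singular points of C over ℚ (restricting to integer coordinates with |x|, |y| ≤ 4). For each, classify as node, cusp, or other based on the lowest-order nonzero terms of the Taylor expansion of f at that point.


No singular points in the scanned grid; C is smooth there.

Compute partial derivatives:
  f_x = 4*x + 4.
  f_y = 1.
f_y = 1 is a nonzero constant, so f_y never vanishes: no point (x, y) can satisfy f = f_x = f_y = 0. In particular no (x, y) ∈ {−4, ..., 4}² is singular; the curve is smooth.


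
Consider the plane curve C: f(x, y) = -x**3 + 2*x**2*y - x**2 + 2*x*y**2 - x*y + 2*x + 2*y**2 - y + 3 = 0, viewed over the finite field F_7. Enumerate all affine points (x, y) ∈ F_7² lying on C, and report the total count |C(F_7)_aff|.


Affine F_7-points: {(1, 1), (1, 6), (5, 4), (6, 3)}; count = 4.

For each of the 49 pairs (x, y) ∈ F_7², evaluate f(x, y) mod 7. Record the zeros.
  x = 0: [0↦3, 1↦4, 2↦2, 3↦4, 4↦3, 5↦6, 6↦6]  zeros at y ∈ ∅
  x = 1: [0↦3, 1↦0, 2↦5, 3↦4, 4↦4, 5↦5, 6↦0]  zeros at y ∈ {1, 6}
  x = 2: [0↦2, 1↦6, 2↦1, 3↦1, 4↦6, 5↦2, 6↦3]  zeros at y ∈ ∅
  x = 3: [0↦1, 1↦2, 2↦5, 3↦3, 4↦3, 5↦5, 6↦2]  zeros at y ∈ ∅
  x = 4: [0↦1, 1↦3, 2↦4, 3↦4, 4↦3, 5↦1, 6↦5]  zeros at y ∈ ∅
  x = 5: [0↦3, 1↦3, 2↦6, 3↦5, 4↦0, 5↦5, 6↦6]  zeros at y ∈ {4}
  x = 6: [0↦1, 1↦3, 2↦5, 3↦0, 4↦2, 5↦4, 6↦6]  zeros at y ∈ {3}
Collecting zeros: affine points = {(1, 1), (1, 6), (5, 4), (6, 3)}.
Total count |C(F_7)_aff| = 4.


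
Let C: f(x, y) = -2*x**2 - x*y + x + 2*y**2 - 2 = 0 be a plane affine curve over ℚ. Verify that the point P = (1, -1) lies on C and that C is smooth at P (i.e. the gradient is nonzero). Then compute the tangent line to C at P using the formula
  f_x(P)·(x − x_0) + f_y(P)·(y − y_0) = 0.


Tangent line at P: -2*x - 5*y - 3 = 0.

Step 1: f(1, -1) = 0, so P lies on C.
Step 2: partial derivatives
  f_x(x, y) = -4*x - y + 1, f_y(x, y) = -x + 4*y.
  f_x(P) = -2, f_y(P) = -5 (gradient nonzero, so P is smooth).
Step 3: tangent line at P: -2·(x − 1) + -5·(y − -1) = 0.
Expanding: -2*x - 5*y - 3 = 0.


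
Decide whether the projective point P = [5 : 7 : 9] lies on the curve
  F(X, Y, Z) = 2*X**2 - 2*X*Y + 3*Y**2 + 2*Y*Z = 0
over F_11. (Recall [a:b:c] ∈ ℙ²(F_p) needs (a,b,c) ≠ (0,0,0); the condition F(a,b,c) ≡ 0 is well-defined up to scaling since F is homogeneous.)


F(5,7,9) ≡ 0 (mod 11); P is on the curve.

Evaluate F(5, 7, 9) term-by-term (mod 11).
  2*X**2 ↦ 2·25·1·1 = 50
  -2*X*Y ↦ -2·5·7·1 = -70
  3*Y**2 ↦ 3·1·49·1 = 147
  2*Y*Z ↦ 2·1·7·9 = 126
Sum: F(5, 7, 9) = (50) + (-70) + (147) + (126) = 253.
Reducing mod 11: 253 ≡ 0 (mod 11).
Since F(a, b, c) ≡ 0 (mod 11), P lies on the curve.


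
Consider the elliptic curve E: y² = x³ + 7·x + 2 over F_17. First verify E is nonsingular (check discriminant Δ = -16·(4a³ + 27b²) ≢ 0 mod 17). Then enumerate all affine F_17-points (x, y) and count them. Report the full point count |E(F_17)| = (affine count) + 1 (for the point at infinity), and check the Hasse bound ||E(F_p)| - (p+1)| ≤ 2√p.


Affine points = {(0, 6), (0, 11), (3, 4), (3, 13), (4, 3), (4, 14), (5, 3), (5, 14), (8, 3), (8, 14), (10, 1), (10, 16), (11, 4), (11, 13)}; affine count = 14; |E(F_17)| = 15.

Discriminant check: Δ ∝ 4a³ + 27b² = 4·7³ + 27·2² = 4·343 + 27·4 ≡ 1 (mod 17). Nonzero ⇒ E is nonsingular.
For each x ∈ F_17, compute rhs = x³ + 7·x + 2 mod 17, then count y ∈ F_17 with y² ≡ rhs.
  x = 0: rhs = 2, matching y values: 6, 11 (2 points).
  x = 1: rhs = 10, matching y values: none (0 points).
  x = 2: rhs = 7, matching y values: none (0 points).
  x = 3: rhs = 16, matching y values: 4, 13 (2 points).
  x = 4: rhs = 9, matching y values: 3, 14 (2 points).
  x = 5: rhs = 9, matching y values: 3, 14 (2 points).
  x = 6: rhs = 5, matching y values: none (0 points).
  x = 7: rhs = 3, matching y values: none (0 points).
  x = 8: rhs = 9, matching y values: 3, 14 (2 points).
  x = 9: rhs = 12, matching y values: none (0 points).
  x = 10: rhs = 1, matching y values: 1, 16 (2 points).
  x = 11: rhs = 16, matching y values: 4, 13 (2 points).
  x = 12: rhs = 12, matching y values: none (0 points).
  x = 13: rhs = 12, matching y values: none (0 points).
  x = 14: rhs = 5, matching y values: none (0 points).
  x = 15: rhs = 14, matching y values: none (0 points).
  x = 16: rhs = 11, matching y values: none (0 points).
Total affine count: 14.
Full point count |E(F_17)| = 14 + 1 = 15.
Hasse bound: |15 − (17+1)| = |-3| = 3 ≤ 2√17 ≈ 8.2462 ✓.


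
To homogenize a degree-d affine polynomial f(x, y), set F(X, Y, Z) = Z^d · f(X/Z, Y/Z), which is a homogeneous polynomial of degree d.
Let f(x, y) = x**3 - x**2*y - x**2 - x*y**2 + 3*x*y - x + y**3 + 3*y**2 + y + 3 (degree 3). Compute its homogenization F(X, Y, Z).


F(X, Y, Z) = X**3 - X**2*Y - X**2*Z - X*Y**2 + 3*X*Y*Z - X*Z**2 + Y**3 + 3*Y**2*Z + Y*Z**2 + 3*Z**3

deg(f) = 3.
Substitute x = X/Z, y = Y/Z into f, then multiply by Z^3.
  monomial 1·x^3·y^0 ↦ 1·X^3·Y^0·Z^0.
  monomial -1·x^2·y^1 ↦ -1·X^2·Y^1·Z^0.
  monomial -1·x^2·y^0 ↦ -1·X^2·Y^0·Z^1.
  monomial -1·x^1·y^2 ↦ -1·X^1·Y^2·Z^0.
  monomial 3·x^1·y^1 ↦ 3·X^1·Y^1·Z^1.
  monomial -1·x^1·y^0 ↦ -1·X^1·Y^0·Z^2.
  monomial 1·x^0·y^3 ↦ 1·X^0·Y^3·Z^0.
  monomial 3·x^0·y^2 ↦ 3·X^0·Y^2·Z^1.
  monomial 1·x^0·y^1 ↦ 1·X^0·Y^1·Z^2.
  monomial 3·x^0·y^0 ↦ 3·X^0·Y^0·Z^3.
Collecting: F(X, Y, Z) = X**3 - X**2*Y - X**2*Z - X*Y**2 + 3*X*Y*Z - X*Z**2 + Y**3 + 3*Y**2*Z + Y*Z**2 + 3*Z**3.


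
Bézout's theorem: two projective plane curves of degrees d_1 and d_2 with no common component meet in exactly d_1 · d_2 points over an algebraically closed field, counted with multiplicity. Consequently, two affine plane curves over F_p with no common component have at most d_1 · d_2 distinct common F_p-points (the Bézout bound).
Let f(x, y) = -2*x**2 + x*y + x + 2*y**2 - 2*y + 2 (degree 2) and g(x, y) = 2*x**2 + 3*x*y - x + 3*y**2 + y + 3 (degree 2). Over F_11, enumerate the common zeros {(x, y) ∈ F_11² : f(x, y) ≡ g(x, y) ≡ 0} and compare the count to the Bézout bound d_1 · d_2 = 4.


Common zeros: {(9, 8)}; count = 1; Bézout bound = 4.

deg(f) = 2, deg(g) = 2, so Bézout bound = 4.
Scan x ∈ F_11. For each x, list the y ∈ F_11 with f(x, y) ≡ 0 and those with g(x, y) ≡ 0 (mod 11); the common zeros in that column are the intersection.
  x = 0: f ≡ 0 at y ∈ ∅; g ≡ 0 at y ∈ {3, 4}; common: ∅.
  x = 1: f ≡ 0 at y ∈ {8, 9}; g ≡ 0 at y ∈ {1, 5}; common: ∅.
  x = 2: f ≡ 0 at y ∈ ∅; g ≡ 0 at y ∈ ∅; common: ∅.
  x = 3: f ≡ 0 at y ∈ ∅; g ≡ 0 at y ∈ {5, 10}; common: ∅.
  x = 4: f ≡ 0 at y ∈ {1, 9}; g ≡ 0 at y ∈ ∅; common: ∅.
  x = 5: f ≡ 0 at y ∈ {5, 10}; g ≡ 0 at y ∈ ∅; common: ∅.
  x = 6: f ≡ 0 at y ∈ {10}; g ≡ 0 at y ∈ ∅; common: ∅.
  x = 7: f ≡ 0 at y ∈ {7}; g ≡ 0 at y ∈ {3, 8}; common: ∅.
  x = 8: f ≡ 0 at y ∈ {1, 7}; g ≡ 0 at y ∈ ∅; common: ∅.
  x = 9: f ≡ 0 at y ∈ {5, 8}; g ≡ 0 at y ∈ {1, 8}; common: {8}.
  x = 10: f ≡ 0 at y ∈ ∅; g ≡ 0 at y ∈ {9, 10}; common: ∅.
Collecting: common zeros = {(9, 8)}, so the count is 1.
Comparison with the Bézout bound: 1 ≤ 4 = deg(f)·deg(g), as expected for curves with no common component (the affine F_11-count falls short of the bound because intersections may lie at infinity, over extension fields, or carry multiplicity).


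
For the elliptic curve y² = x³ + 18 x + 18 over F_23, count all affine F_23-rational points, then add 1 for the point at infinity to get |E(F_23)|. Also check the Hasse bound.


Affine points = {(0, 8), (0, 15), (2, 4), (2, 19), (4, 4), (4, 19), (5, 7), (5, 16), (7, 2), (7, 21), (9, 9), (9, 14), (10, 5), (10, 18), (11, 11), (11, 12), (14, 1), (14, 22), (15, 11), (15, 12), (16, 3), (16, 20), (17, 4), (17, 19), (20, 11), (20, 12)}; affine count = 26; |E(F_23)| = 27.

Discriminant check: Δ ∝ 4a³ + 27b² = 4·18³ + 27·18² = 4·5832 + 27·324 ≡ 14 (mod 23). Nonzero ⇒ E is nonsingular.
For each x ∈ F_23, compute rhs = x³ + 18·x + 18 mod 23, then count y ∈ F_23 with y² ≡ rhs.
  x = 0: rhs = 18, matching y values: 8, 15 (2 points).
  x = 1: rhs = 14, matching y values: none (0 points).
  x = 2: rhs = 16, matching y values: 4, 19 (2 points).
  x = 3: rhs = 7, matching y values: none (0 points).
  x = 4: rhs = 16, matching y values: 4, 19 (2 points).
  x = 5: rhs = 3, matching y values: 7, 16 (2 points).
  x = 6: rhs = 20, matching y values: none (0 points).
  x = 7: rhs = 4, matching y values: 2, 21 (2 points).
  x = 8: rhs = 7, matching y values: none (0 points).
  x = 9: rhs = 12, matching y values: 9, 14 (2 points).
  x = 10: rhs = 2, matching y values: 5, 18 (2 points).
  x = 11: rhs = 6, matching y values: 11, 12 (2 points).
  x = 12: rhs = 7, matching y values: none (0 points).
  x = 13: rhs = 11, matching y values: none (0 points).
  x = 14: rhs = 1, matching y values: 1, 22 (2 points).
  x = 15: rhs = 6, matching y values: 11, 12 (2 points).
  x = 16: rhs = 9, matching y values: 3, 20 (2 points).
  x = 17: rhs = 16, matching y values: 4, 19 (2 points).
  x = 18: rhs = 10, matching y values: none (0 points).
  x = 19: rhs = 20, matching y values: none (0 points).
  x = 20: rhs = 6, matching y values: 11, 12 (2 points).
  x = 21: rhs = 20, matching y values: none (0 points).
  x = 22: rhs = 22, matching y values: none (0 points).
Total affine count: 26.
Full point count |E(F_23)| = 26 + 1 = 27.
Hasse bound: |27 − (23+1)| = |3| = 3 ≤ 2√23 ≈ 9.5917 ✓.


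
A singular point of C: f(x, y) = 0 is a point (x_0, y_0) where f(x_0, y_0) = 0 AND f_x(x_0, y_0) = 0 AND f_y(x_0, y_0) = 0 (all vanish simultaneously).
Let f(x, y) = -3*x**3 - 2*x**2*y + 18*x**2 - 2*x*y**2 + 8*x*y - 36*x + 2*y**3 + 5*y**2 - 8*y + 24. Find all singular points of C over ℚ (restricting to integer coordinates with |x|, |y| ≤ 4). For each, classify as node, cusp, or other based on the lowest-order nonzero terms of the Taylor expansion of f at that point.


Singular points: {(2, 0)}; classification: cusp.

Compute partial derivatives:
  f_x = -9*x**2 - 4*x*y + 36*x - 2*y**2 + 8*y - 36.
  f_y = -2*x**2 - 4*x*y + 8*x + 6*y**2 + 10*y - 8.
Scan x_0 ∈ {−4, ..., 4}. For each x_0, f_y(x_0, y) is a polynomial in y; find its integer roots y ∈ {−4, ..., 4}, then test f_x and f at those candidates.
  x = -4: f_y(-4, y) = 6*y**2 + 26*y - 72; no integer root y with |y| ≤ 4.
  x = -3: f_y(-3, y) = 6*y**2 + 22*y - 50; no integer root y with |y| ≤ 4.
  x = -2: f_y(-2, y) = 6*y**2 + 18*y - 32; no integer root y with |y| ≤ 4.
  x = -1: f_y(-1, y) = 6*y**2 + 14*y - 18; no integer root y with |y| ≤ 4.
  x = 0: f_y(0, y) = 6*y**2 + 10*y - 8; no integer root y with |y| ≤ 4.
  x = 1: f_y(1, y) = 6*y**2 + 6*y - 2; no integer root y with |y| ≤ 4.
  x = 2: f_y(2, y) = 6*y**2 + 2*y; vanishes at y ∈ {0}. (2, 0): f_x = 0, f = 0 — SINGULAR.
  x = 3: f_y(3, y) = 6*y**2 - 2*y - 2; no integer root y with |y| ≤ 4.
  x = 4: f_y(4, y) = 6*y**2 - 6*y - 8; no integer root y with |y| ≤ 4.
Only singular point on the grid: (2, 0).
Classify: substitute x = 2 + u, y = 0 + v and expand: f = -3*u**3 - 2*u**2*v - 2*u*v**2 + 2*v**3 + v**2.
No constant or linear terms (consistent with a singular point). Quadratic part: v**2. Cubic part: -3*u**3 - 2*u**2*v - 2*u*v**2 + 2*v**3.
The quadratic part v**2 is a perfect square, so there is a single (double) tangent line v = 0, i.e. y = 0. Restricting the cubic part to that line (v = 0) leaves -3*u**3 ≠ 0, so f is not divisible by v and the branch is v² ≈ 3*u**3 to lowest order — this is a cusp.
Classification: cusp.


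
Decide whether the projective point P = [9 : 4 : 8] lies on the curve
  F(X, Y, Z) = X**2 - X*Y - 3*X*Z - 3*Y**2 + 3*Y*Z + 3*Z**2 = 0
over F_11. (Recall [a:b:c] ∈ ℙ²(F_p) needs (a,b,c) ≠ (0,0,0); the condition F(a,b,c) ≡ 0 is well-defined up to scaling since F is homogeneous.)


F(9,4,8) ≡ 3 (mod 11); P is NOT on the curve.

Evaluate F(9, 4, 8) term-by-term (mod 11).
  X**2 ↦ 1·81·1·1 = 81
  -X*Y ↦ -1·9·4·1 = -36
  -3*X*Z ↦ -3·9·1·8 = -216
  -3*Y**2 ↦ -3·1·16·1 = -48
  3*Y*Z ↦ 3·1·4·8 = 96
  3*Z**2 ↦ 3·1·1·64 = 192
Sum: F(9, 4, 8) = (81) + (-36) + (-216) + (-48) + (96) + (192) = 69.
Reducing mod 11: 69 ≡ 3 (mod 11).
Since F(a, b, c) ≡ 3 ≠ 0 (mod 11), P does NOT lie on the curve.


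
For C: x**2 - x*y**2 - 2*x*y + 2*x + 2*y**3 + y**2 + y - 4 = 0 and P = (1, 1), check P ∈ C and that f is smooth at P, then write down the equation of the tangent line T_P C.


Tangent line at P: x + 5*y - 6 = 0.

Step 1: f(1, 1) = 0, so P lies on C.
Step 2: partial derivatives
  f_x(x, y) = 2*x - y**2 - 2*y + 2, f_y(x, y) = -2*x*y - 2*x + 6*y**2 + 2*y + 1.
  f_x(P) = 1, f_y(P) = 5 (gradient nonzero, so P is smooth).
Step 3: tangent line at P: 1·(x − 1) + 5·(y − 1) = 0.
Expanding: x + 5*y - 6 = 0.


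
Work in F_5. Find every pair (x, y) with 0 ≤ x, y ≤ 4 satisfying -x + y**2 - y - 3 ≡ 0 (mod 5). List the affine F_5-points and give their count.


Affine F_5-points: {(2, 0), (2, 1), (3, 3), (4, 2), (4, 4)}; count = 5.

For each of the 25 pairs (x, y) ∈ F_5², evaluate f(x, y) mod 5. Record the zeros.
  x = 0: [0↦2, 1↦2, 2↦4, 3↦3, 4↦4]  zeros at y ∈ ∅
  x = 1: [0↦1, 1↦1, 2↦3, 3↦2, 4↦3]  zeros at y ∈ ∅
  x = 2: [0↦0, 1↦0, 2↦2, 3↦1, 4↦2]  zeros at y ∈ {0, 1}
  x = 3: [0↦4, 1↦4, 2↦1, 3↦0, 4↦1]  zeros at y ∈ {3}
  x = 4: [0↦3, 1↦3, 2↦0, 3↦4, 4↦0]  zeros at y ∈ {2, 4}
Collecting zeros: affine points = {(2, 0), (2, 1), (3, 3), (4, 2), (4, 4)}.
Total count |C(F_5)_aff| = 5.


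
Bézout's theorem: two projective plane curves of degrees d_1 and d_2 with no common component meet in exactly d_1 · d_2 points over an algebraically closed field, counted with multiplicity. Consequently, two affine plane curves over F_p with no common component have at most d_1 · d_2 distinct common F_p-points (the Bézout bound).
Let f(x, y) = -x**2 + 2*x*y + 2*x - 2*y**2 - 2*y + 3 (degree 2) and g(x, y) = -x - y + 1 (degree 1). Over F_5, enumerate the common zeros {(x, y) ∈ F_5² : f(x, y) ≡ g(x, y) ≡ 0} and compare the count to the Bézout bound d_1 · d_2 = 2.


Common zeros: ∅; count = 0; Bézout bound = 2.

deg(f) = 2, deg(g) = 1, so Bézout bound = 2.
Scan x ∈ F_5. For each x, list the y ∈ F_5 with f(x, y) ≡ 0 and those with g(x, y) ≡ 0 (mod 5); the common zeros in that column are the intersection.
  x = 0: f ≡ 0 at y ∈ ∅; g ≡ 0 at y ∈ {1}; common: ∅.
  x = 1: f ≡ 0 at y ∈ ∅; g ≡ 0 at y ∈ {0}; common: ∅.
  x = 2: f ≡ 0 at y ∈ ∅; g ≡ 0 at y ∈ {4}; common: ∅.
  x = 3: f ≡ 0 at y ∈ {0, 2}; g ≡ 0 at y ∈ {3}; common: ∅.
  x = 4: f ≡ 0 at y ∈ {0, 3}; g ≡ 0 at y ∈ {2}; common: ∅.
Collecting: common zeros = ∅, so the count is 0.
Comparison with the Bézout bound: 0 ≤ 2 = deg(f)·deg(g), as expected for curves with no common component (the affine F_5-count falls short of the bound because intersections may lie at infinity, over extension fields, or carry multiplicity).


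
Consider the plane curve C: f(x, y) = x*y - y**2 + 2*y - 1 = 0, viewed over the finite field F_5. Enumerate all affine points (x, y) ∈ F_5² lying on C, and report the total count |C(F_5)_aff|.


Affine F_5-points: {(0, 1), (1, 4), (3, 2), (3, 3)}; count = 4.

For each of the 25 pairs (x, y) ∈ F_5², evaluate f(x, y) mod 5. Record the zeros.
  x = 0: [0↦4, 1↦0, 2↦4, 3↦1, 4↦1]  zeros at y ∈ {1}
  x = 1: [0↦4, 1↦1, 2↦1, 3↦4, 4↦0]  zeros at y ∈ {4}
  x = 2: [0↦4, 1↦2, 2↦3, 3↦2, 4↦4]  zeros at y ∈ ∅
  x = 3: [0↦4, 1↦3, 2↦0, 3↦0, 4↦3]  zeros at y ∈ {2, 3}
  x = 4: [0↦4, 1↦4, 2↦2, 3↦3, 4↦2]  zeros at y ∈ ∅
Collecting zeros: affine points = {(0, 1), (1, 4), (3, 2), (3, 3)}.
Total count |C(F_5)_aff| = 4.


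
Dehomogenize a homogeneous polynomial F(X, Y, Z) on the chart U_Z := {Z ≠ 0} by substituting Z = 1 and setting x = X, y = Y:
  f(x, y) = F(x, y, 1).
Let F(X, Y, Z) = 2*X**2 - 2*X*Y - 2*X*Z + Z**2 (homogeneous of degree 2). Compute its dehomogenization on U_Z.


f(x, y) = 2*x**2 - 2*x*y - 2*x + 1

On U_Z we set Z = 1. Each monomial c·X^i·Y^j·Z^k in F becomes c·x^i·y^j·1^k = c·x^i·y^j.
Substituting Z = 1: F(X, Y, 1) = 2*x**2 - 2*x*y - 2*x + 1.
Note: deg(f) ≤ deg(F) = 2; strict inequality happens when F is divisible by Z (lost terms).


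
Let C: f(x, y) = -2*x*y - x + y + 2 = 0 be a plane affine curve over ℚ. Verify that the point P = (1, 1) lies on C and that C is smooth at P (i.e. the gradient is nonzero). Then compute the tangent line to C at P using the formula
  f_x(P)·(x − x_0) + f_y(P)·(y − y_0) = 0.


Tangent line at P: -3*x - y + 4 = 0.

Step 1: f(1, 1) = 0, so P lies on C.
Step 2: partial derivatives
  f_x(x, y) = -2*y - 1, f_y(x, y) = 1 - 2*x.
  f_x(P) = -3, f_y(P) = -1 (gradient nonzero, so P is smooth).
Step 3: tangent line at P: -3·(x − 1) + -1·(y − 1) = 0.
Expanding: -3*x - y + 4 = 0.


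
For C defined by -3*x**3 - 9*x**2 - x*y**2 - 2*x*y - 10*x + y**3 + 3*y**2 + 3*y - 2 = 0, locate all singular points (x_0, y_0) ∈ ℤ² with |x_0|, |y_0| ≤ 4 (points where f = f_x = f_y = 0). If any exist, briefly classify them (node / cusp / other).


Singular points: {(-1, -1)}; classification: cusp.

Compute partial derivatives:
  f_x = -9*x**2 - 18*x - y**2 - 2*y - 10.
  f_y = -2*x*y - 2*x + 3*y**2 + 6*y + 3.
Scan x_0 ∈ {−4, ..., 4}. For each x_0, f_y(x_0, y) is a polynomial in y; find its integer roots y ∈ {−4, ..., 4}, then test f_x and f at those candidates.
  x = -4: f_y(-4, y) = 3*y**2 + 14*y + 11; vanishes at y ∈ {-1}. (-4, -1): f_x = -81 ≠ 0.
  x = -3: f_y(-3, y) = 3*y**2 + 12*y + 9; vanishes at y ∈ {-3, -1}. (-3, -3): f_x = -40 ≠ 0; (-3, -1): f_x = -36 ≠ 0.
  x = -2: f_y(-2, y) = 3*y**2 + 10*y + 7; vanishes at y ∈ {-1}. (-2, -1): f_x = -9 ≠ 0.
  x = -1: f_y(-1, y) = 3*y**2 + 8*y + 5; vanishes at y ∈ {-1}. (-1, -1): f_x = 0, f = 0 — SINGULAR.
  x = 0: f_y(0, y) = 3*y**2 + 6*y + 3; vanishes at y ∈ {-1}. (0, -1): f_x = -9 ≠ 0.
  x = 1: f_y(1, y) = 3*y**2 + 4*y + 1; vanishes at y ∈ {-1}. (1, -1): f_x = -36 ≠ 0.
  x = 2: f_y(2, y) = 3*y**2 + 2*y - 1; vanishes at y ∈ {-1}. (2, -1): f_x = -81 ≠ 0.
  x = 3: f_y(3, y) = 3*y**2 - 3; vanishes at y ∈ {-1, 1}. (3, -1): f_x = -144 ≠ 0; (3, 1): f_x = -148 ≠ 0.
  x = 4: f_y(4, y) = 3*y**2 - 2*y - 5; vanishes at y ∈ {-1}. (4, -1): f_x = -225 ≠ 0.
Only singular point on the grid: (-1, -1).
Classify: substitute x = -1 + u, y = -1 + v and expand: f = -3*u**3 - u*v**2 + v**3 + v**2.
No constant or linear terms (consistent with a singular point). Quadratic part: v**2. Cubic part: -3*u**3 - u*v**2 + v**3.
The quadratic part v**2 is a perfect square, so there is a single (double) tangent line v = 0, i.e. y = -1. Restricting the cubic part to that line (v = 0) leaves -3*u**3 ≠ 0, so f is not divisible by v and the branch is v² ≈ 3*u**3 to lowest order — this is a cusp.
Classification: cusp.


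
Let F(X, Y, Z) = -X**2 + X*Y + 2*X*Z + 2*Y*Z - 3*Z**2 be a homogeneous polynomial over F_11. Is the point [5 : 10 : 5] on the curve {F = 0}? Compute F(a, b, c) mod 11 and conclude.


F(5,10,5) ≡ 1 (mod 11); P is NOT on the curve.

Evaluate F(5, 10, 5) term-by-term (mod 11).
  -X**2 ↦ -1·25·1·1 = -25
  X*Y ↦ 1·5·10·1 = 50
  2*X*Z ↦ 2·5·1·5 = 50
  2*Y*Z ↦ 2·1·10·5 = 100
  -3*Z**2 ↦ -3·1·1·25 = -75
Sum: F(5, 10, 5) = (-25) + (50) + (50) + (100) + (-75) = 100.
Reducing mod 11: 100 ≡ 1 (mod 11).
Since F(a, b, c) ≡ 1 ≠ 0 (mod 11), P does NOT lie on the curve.


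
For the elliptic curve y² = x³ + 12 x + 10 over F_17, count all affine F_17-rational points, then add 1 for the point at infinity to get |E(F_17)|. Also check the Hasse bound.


Affine points = {(2, 5), (2, 12), (5, 5), (5, 12), (6, 3), (6, 14), (10, 5), (10, 12), (13, 0), (14, 7), (14, 10)}; affine count = 11; |E(F_17)| = 12.

Discriminant check: Δ ∝ 4a³ + 27b² = 4·12³ + 27·10² = 4·1728 + 27·100 ≡ 7 (mod 17). Nonzero ⇒ E is nonsingular.
For each x ∈ F_17, compute rhs = x³ + 12·x + 10 mod 17, then count y ∈ F_17 with y² ≡ rhs.
  x = 0: rhs = 10, matching y values: none (0 points).
  x = 1: rhs = 6, matching y values: none (0 points).
  x = 2: rhs = 8, matching y values: 5, 12 (2 points).
  x = 3: rhs = 5, matching y values: none (0 points).
  x = 4: rhs = 3, matching y values: none (0 points).
  x = 5: rhs = 8, matching y values: 5, 12 (2 points).
  x = 6: rhs = 9, matching y values: 3, 14 (2 points).
  x = 7: rhs = 12, matching y values: none (0 points).
  x = 8: rhs = 6, matching y values: none (0 points).
  x = 9: rhs = 14, matching y values: none (0 points).
  x = 10: rhs = 8, matching y values: 5, 12 (2 points).
  x = 11: rhs = 11, matching y values: none (0 points).
  x = 12: rhs = 12, matching y values: none (0 points).
  x = 13: rhs = 0, matching y values: 0 (1 points).
  x = 14: rhs = 15, matching y values: 7, 10 (2 points).
  x = 15: rhs = 12, matching y values: none (0 points).
  x = 16: rhs = 14, matching y values: none (0 points).
Total affine count: 11.
Full point count |E(F_17)| = 11 + 1 = 12.
Hasse bound: |12 − (17+1)| = |-6| = 6 ≤ 2√17 ≈ 8.2462 ✓.


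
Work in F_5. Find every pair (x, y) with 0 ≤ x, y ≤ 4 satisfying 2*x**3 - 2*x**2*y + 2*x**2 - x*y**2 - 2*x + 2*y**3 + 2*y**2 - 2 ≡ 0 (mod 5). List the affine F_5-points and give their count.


Affine F_5-points: {(0, 3), (1, 0), (3, 2), (3, 3), (4, 0), (4, 3)}; count = 6.

For each of the 25 pairs (x, y) ∈ F_5², evaluate f(x, y) mod 5. Record the zeros.
  x = 0: [0↦3, 1↦2, 2↦2, 3↦0, 4↦3]  zeros at y ∈ {3}
  x = 1: [0↦0, 1↦1, 2↦1, 3↦2, 4↦1]  zeros at y ∈ {0}
  x = 2: [0↦3, 1↦2, 2↦3, 3↦3, 4↦4]  zeros at y ∈ ∅
  x = 3: [0↦4, 1↦2, 2↦0, 3↦0, 4↦4]  zeros at y ∈ {2, 3}
  x = 4: [0↦0, 1↦3, 2↦4, 3↦0, 4↦3]  zeros at y ∈ {0, 3}
Collecting zeros: affine points = {(0, 3), (1, 0), (3, 2), (3, 3), (4, 0), (4, 3)}.
Total count |C(F_5)_aff| = 6.


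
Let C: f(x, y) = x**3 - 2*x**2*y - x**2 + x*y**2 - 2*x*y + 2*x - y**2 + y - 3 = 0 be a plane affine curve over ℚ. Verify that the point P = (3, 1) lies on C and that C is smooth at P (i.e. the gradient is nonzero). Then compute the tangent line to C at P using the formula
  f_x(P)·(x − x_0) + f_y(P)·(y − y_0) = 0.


Tangent line at P: 10*x - 19*y - 11 = 0.

Step 1: f(3, 1) = 0, so P lies on C.
Step 2: partial derivatives
  f_x(x, y) = 3*x**2 - 4*x*y - 2*x + y**2 - 2*y + 2, f_y(x, y) = -2*x**2 + 2*x*y - 2*x - 2*y + 1.
  f_x(P) = 10, f_y(P) = -19 (gradient nonzero, so P is smooth).
Step 3: tangent line at P: 10·(x − 3) + -19·(y − 1) = 0.
Expanding: 10*x - 19*y - 11 = 0.


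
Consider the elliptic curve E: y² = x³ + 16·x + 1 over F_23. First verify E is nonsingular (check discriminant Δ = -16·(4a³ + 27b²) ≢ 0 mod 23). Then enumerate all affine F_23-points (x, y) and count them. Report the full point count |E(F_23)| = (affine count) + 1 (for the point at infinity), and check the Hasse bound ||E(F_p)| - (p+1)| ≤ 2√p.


Affine points = {(0, 1), (0, 22), (1, 8), (1, 15), (2, 8), (2, 15), (9, 0), (11, 6), (11, 17), (12, 9), (12, 14), (14, 5), (14, 18), (16, 11), (16, 12), (18, 7), (18, 16), (20, 8), (20, 15)}; affine count = 19; |E(F_23)| = 20.

Discriminant check: Δ ∝ 4a³ + 27b² = 4·16³ + 27·1² = 4·4096 + 27·1 ≡ 12 (mod 23). Nonzero ⇒ E is nonsingular.
For each x ∈ F_23, compute rhs = x³ + 16·x + 1 mod 23, then count y ∈ F_23 with y² ≡ rhs.
  x = 0: rhs = 1, matching y values: 1, 22 (2 points).
  x = 1: rhs = 18, matching y values: 8, 15 (2 points).
  x = 2: rhs = 18, matching y values: 8, 15 (2 points).
  x = 3: rhs = 7, matching y values: none (0 points).
  x = 4: rhs = 14, matching y values: none (0 points).
  x = 5: rhs = 22, matching y values: none (0 points).
  x = 6: rhs = 14, matching y values: none (0 points).
  x = 7: rhs = 19, matching y values: none (0 points).
  x = 8: rhs = 20, matching y values: none (0 points).
  x = 9: rhs = 0, matching y values: 0 (1 points).
  x = 10: rhs = 11, matching y values: none (0 points).
  x = 11: rhs = 13, matching y values: 6, 17 (2 points).
  x = 12: rhs = 12, matching y values: 9, 14 (2 points).
  x = 13: rhs = 14, matching y values: none (0 points).
  x = 14: rhs = 2, matching y values: 5, 18 (2 points).
  x = 15: rhs = 5, matching y values: none (0 points).
  x = 16: rhs = 6, matching y values: 11, 12 (2 points).
  x = 17: rhs = 11, matching y values: none (0 points).
  x = 18: rhs = 3, matching y values: 7, 16 (2 points).
  x = 19: rhs = 11, matching y values: none (0 points).
  x = 20: rhs = 18, matching y values: 8, 15 (2 points).
  x = 21: rhs = 7, matching y values: none (0 points).
  x = 22: rhs = 7, matching y values: none (0 points).
Total affine count: 19.
Full point count |E(F_23)| = 19 + 1 = 20.
Hasse bound: |20 − (23+1)| = |-4| = 4 ≤ 2√23 ≈ 9.5917 ✓.


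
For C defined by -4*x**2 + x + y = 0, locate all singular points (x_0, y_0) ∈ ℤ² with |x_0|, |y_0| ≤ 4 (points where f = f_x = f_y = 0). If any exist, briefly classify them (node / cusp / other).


No singular points in the scanned grid; C is smooth there.

Compute partial derivatives:
  f_x = 1 - 8*x.
  f_y = 1.
f_y = 1 is a nonzero constant, so f_y never vanishes: no point (x, y) can satisfy f = f_x = f_y = 0. In particular no (x, y) ∈ {−4, ..., 4}² is singular; the curve is smooth.


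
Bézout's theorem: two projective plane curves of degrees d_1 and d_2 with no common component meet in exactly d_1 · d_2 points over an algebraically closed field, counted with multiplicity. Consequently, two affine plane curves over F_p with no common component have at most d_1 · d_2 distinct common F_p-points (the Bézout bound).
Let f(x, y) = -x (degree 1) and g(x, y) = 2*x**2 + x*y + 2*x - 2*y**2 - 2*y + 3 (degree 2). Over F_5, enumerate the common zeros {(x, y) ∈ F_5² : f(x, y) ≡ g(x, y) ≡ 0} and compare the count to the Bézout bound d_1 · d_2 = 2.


Common zeros: ∅; count = 0; Bézout bound = 2.

deg(f) = 1, deg(g) = 2, so Bézout bound = 2.
Scan x ∈ F_5. For each x, list the y ∈ F_5 with f(x, y) ≡ 0 and those with g(x, y) ≡ 0 (mod 5); the common zeros in that column are the intersection.
  x = 0: f ≡ 0 at y ∈ {0, 1, 2, 3, 4}; g ≡ 0 at y ∈ ∅; common: ∅.
  x = 1: f ≡ 0 at y ∈ ∅; g ≡ 0 at y ∈ ∅; common: ∅.
  x = 2: f ≡ 0 at y ∈ ∅; g ≡ 0 at y ∈ {0}; common: ∅.
  x = 3: f ≡ 0 at y ∈ ∅; g ≡ 0 at y ∈ ∅; common: ∅.
  x = 4: f ≡ 0 at y ∈ ∅; g ≡ 0 at y ∈ ∅; common: ∅.
Collecting: common zeros = ∅, so the count is 0.
Comparison with the Bézout bound: 0 ≤ 2 = deg(f)·deg(g), as expected for curves with no common component (the affine F_5-count falls short of the bound because intersections may lie at infinity, over extension fields, or carry multiplicity).


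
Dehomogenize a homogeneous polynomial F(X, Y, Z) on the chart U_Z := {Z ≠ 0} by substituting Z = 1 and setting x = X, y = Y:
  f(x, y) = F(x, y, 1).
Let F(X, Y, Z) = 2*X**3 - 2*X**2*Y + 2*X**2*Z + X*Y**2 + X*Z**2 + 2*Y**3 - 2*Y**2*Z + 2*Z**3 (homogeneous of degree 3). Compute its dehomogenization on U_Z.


f(x, y) = 2*x**3 - 2*x**2*y + 2*x**2 + x*y**2 + x + 2*y**3 - 2*y**2 + 2

On U_Z we set Z = 1. Each monomial c·X^i·Y^j·Z^k in F becomes c·x^i·y^j·1^k = c·x^i·y^j.
Substituting Z = 1: F(X, Y, 1) = 2*x**3 - 2*x**2*y + 2*x**2 + x*y**2 + x + 2*y**3 - 2*y**2 + 2.
Note: deg(f) ≤ deg(F) = 3; strict inequality happens when F is divisible by Z (lost terms).


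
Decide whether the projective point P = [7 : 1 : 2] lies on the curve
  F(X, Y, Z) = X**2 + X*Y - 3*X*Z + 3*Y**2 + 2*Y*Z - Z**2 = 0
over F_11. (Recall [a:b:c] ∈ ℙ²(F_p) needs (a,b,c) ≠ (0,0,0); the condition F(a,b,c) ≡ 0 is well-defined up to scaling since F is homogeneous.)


F(7,1,2) ≡ 6 (mod 11); P is NOT on the curve.

Evaluate F(7, 1, 2) term-by-term (mod 11).
  X**2 ↦ 1·49·1·1 = 49
  X*Y ↦ 1·7·1·1 = 7
  -3*X*Z ↦ -3·7·1·2 = -42
  3*Y**2 ↦ 3·1·1·1 = 3
  2*Y*Z ↦ 2·1·1·2 = 4
  -Z**2 ↦ -1·1·1·4 = -4
Sum: F(7, 1, 2) = (49) + (7) + (-42) + (3) + (4) + (-4) = 17.
Reducing mod 11: 17 ≡ 6 (mod 11).
Since F(a, b, c) ≡ 6 ≠ 0 (mod 11), P does NOT lie on the curve.


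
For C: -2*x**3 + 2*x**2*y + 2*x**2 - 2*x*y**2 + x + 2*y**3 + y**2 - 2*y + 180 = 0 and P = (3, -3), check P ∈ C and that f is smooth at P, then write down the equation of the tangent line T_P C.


Tangent line at P: -95*x + 100*y + 585 = 0.

Step 1: f(3, -3) = 0, so P lies on C.
Step 2: partial derivatives
  f_x(x, y) = -6*x**2 + 4*x*y + 4*x - 2*y**2 + 1, f_y(x, y) = 2*x**2 - 4*x*y + 6*y**2 + 2*y - 2.
  f_x(P) = -95, f_y(P) = 100 (gradient nonzero, so P is smooth).
Step 3: tangent line at P: -95·(x − 3) + 100·(y − -3) = 0.
Expanding: -95*x + 100*y + 585 = 0.


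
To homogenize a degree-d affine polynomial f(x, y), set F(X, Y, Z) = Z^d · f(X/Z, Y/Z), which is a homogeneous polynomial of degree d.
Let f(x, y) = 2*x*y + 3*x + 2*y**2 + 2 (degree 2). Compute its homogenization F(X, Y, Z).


F(X, Y, Z) = 2*X*Y + 3*X*Z + 2*Y**2 + 2*Z**2

deg(f) = 2.
Substitute x = X/Z, y = Y/Z into f, then multiply by Z^2.
  monomial 2·x^1·y^1 ↦ 2·X^1·Y^1·Z^0.
  monomial 3·x^1·y^0 ↦ 3·X^1·Y^0·Z^1.
  monomial 2·x^0·y^2 ↦ 2·X^0·Y^2·Z^0.
  monomial 2·x^0·y^0 ↦ 2·X^0·Y^0·Z^2.
Collecting: F(X, Y, Z) = 2*X*Y + 3*X*Z + 2*Y**2 + 2*Z**2.


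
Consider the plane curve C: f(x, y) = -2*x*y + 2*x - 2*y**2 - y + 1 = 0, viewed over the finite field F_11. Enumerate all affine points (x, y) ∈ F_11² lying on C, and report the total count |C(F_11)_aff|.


Affine F_11-points: {(0, 6), (0, 10), (1, 2), (5, 0), (6, 3), (6, 7), (7, 4), (7, 5), (10, 8), (10, 9)}; count = 10.

For each of the 121 pairs (x, y) ∈ F_11², evaluate f(x, y) mod 11. Record the zeros.
  x = 0: [0↦1, 1↦9, 2↦2, 3↦2, 4↦9, 5↦1, 6↦0, 7↦6, 8↦8, 9↦6, 10↦0]  zeros at y ∈ {6, 10}
  x = 1: [0↦3, 1↦9, 2↦0, 3↦9, 4↦3, 5↦4, 6↦1, 7↦5, 8↦5, 9↦1, 10↦4]  zeros at y ∈ {2}
  x = 2: [0↦5, 1↦9, 2↦9, 3↦5, 4↦8, 5↦7, 6↦2, 7↦4, 8↦2, 9↦7, 10↦8]  zeros at y ∈ ∅
  x = 3: [0↦7, 1↦9, 2↦7, 3↦1, 4↦2, 5↦10, 6↦3, 7↦3, 8↦10, 9↦2, 10↦1]  zeros at y ∈ ∅
  x = 4: [0↦9, 1↦9, 2↦5, 3↦8, 4↦7, 5↦2, 6↦4, 7↦2, 8↦7, 9↦8, 10↦5]  zeros at y ∈ ∅
  x = 5: [0↦0, 1↦9, 2↦3, 3↦4, 4↦1, 5↦5, 6↦5, 7↦1, 8↦4, 9↦3, 10↦9]  zeros at y ∈ {0}
  x = 6: [0↦2, 1↦9, 2↦1, 3↦0, 4↦6, 5↦8, 6↦6, 7↦0, 8↦1, 9↦9, 10↦2]  zeros at y ∈ {3, 7}
  x = 7: [0↦4, 1↦9, 2↦10, 3↦7, 4↦0, 5↦0, 6↦7, 7↦10, 8↦9, 9↦4, 10↦6]  zeros at y ∈ {4, 5}
  x = 8: [0↦6, 1↦9, 2↦8, 3↦3, 4↦5, 5↦3, 6↦8, 7↦9, 8↦6, 9↦10, 10↦10]  zeros at y ∈ ∅
  x = 9: [0↦8, 1↦9, 2↦6, 3↦10, 4↦10, 5↦6, 6↦9, 7↦8, 8↦3, 9↦5, 10↦3]  zeros at y ∈ ∅
  x = 10: [0↦10, 1↦9, 2↦4, 3↦6, 4↦4, 5↦9, 6↦10, 7↦7, 8↦0, 9↦0, 10↦7]  zeros at y ∈ {8, 9}
Collecting zeros: affine points = {(0, 6), (0, 10), (1, 2), (5, 0), (6, 3), (6, 7), (7, 4), (7, 5), (10, 8), (10, 9)}.
Total count |C(F_11)_aff| = 10.


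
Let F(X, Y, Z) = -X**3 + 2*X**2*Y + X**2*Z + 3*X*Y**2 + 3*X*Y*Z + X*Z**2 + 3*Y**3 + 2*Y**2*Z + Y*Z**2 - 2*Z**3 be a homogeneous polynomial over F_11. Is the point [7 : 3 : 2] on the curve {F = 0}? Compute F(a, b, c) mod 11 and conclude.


F(7,3,2) ≡ 10 (mod 11); P is NOT on the curve.

Evaluate F(7, 3, 2) term-by-term (mod 11).
  -X**3 ↦ -1·343·1·1 = -343
  2*X**2*Y ↦ 2·49·3·1 = 294
  X**2*Z ↦ 1·49·1·2 = 98
  3*X*Y**2 ↦ 3·7·9·1 = 189
  3*X*Y*Z ↦ 3·7·3·2 = 126
  X*Z**2 ↦ 1·7·1·4 = 28
  3*Y**3 ↦ 3·1·27·1 = 81
  2*Y**2*Z ↦ 2·1·9·2 = 36
  Y*Z**2 ↦ 1·1·3·4 = 12
  -2*Z**3 ↦ -2·1·1·8 = -16
Sum: F(7, 3, 2) = (-343) + (294) + (98) + (189) + (126) + (28) + (81) + (36) + (12) + (-16) = 505.
Reducing mod 11: 505 ≡ 10 (mod 11).
Since F(a, b, c) ≡ 10 ≠ 0 (mod 11), P does NOT lie on the curve.


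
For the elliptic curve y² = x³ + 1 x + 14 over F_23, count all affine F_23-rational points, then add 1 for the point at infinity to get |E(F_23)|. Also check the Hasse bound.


Affine points = {(1, 4), (1, 19), (2, 1), (2, 22), (4, 6), (4, 17), (5, 11), (5, 12), (6, 11), (6, 12), (9, 4), (9, 19), (10, 9), (10, 14), (12, 11), (12, 12), (13, 4), (13, 19), (14, 9), (14, 14), (15, 0), (16, 3), (16, 20), (21, 2), (21, 21), (22, 9), (22, 14)}; affine count = 27; |E(F_23)| = 28.

Discriminant check: Δ ∝ 4a³ + 27b² = 4·1³ + 27·14² = 4·1 + 27·196 ≡ 6 (mod 23). Nonzero ⇒ E is nonsingular.
For each x ∈ F_23, compute rhs = x³ + 1·x + 14 mod 23, then count y ∈ F_23 with y² ≡ rhs.
  x = 0: rhs = 14, matching y values: none (0 points).
  x = 1: rhs = 16, matching y values: 4, 19 (2 points).
  x = 2: rhs = 1, matching y values: 1, 22 (2 points).
  x = 3: rhs = 21, matching y values: none (0 points).
  x = 4: rhs = 13, matching y values: 6, 17 (2 points).
  x = 5: rhs = 6, matching y values: 11, 12 (2 points).
  x = 6: rhs = 6, matching y values: 11, 12 (2 points).
  x = 7: rhs = 19, matching y values: none (0 points).
  x = 8: rhs = 5, matching y values: none (0 points).
  x = 9: rhs = 16, matching y values: 4, 19 (2 points).
  x = 10: rhs = 12, matching y values: 9, 14 (2 points).
  x = 11: rhs = 22, matching y values: none (0 points).
  x = 12: rhs = 6, matching y values: 11, 12 (2 points).
  x = 13: rhs = 16, matching y values: 4, 19 (2 points).
  x = 14: rhs = 12, matching y values: 9, 14 (2 points).
  x = 15: rhs = 0, matching y values: 0 (1 points).
  x = 16: rhs = 9, matching y values: 3, 20 (2 points).
  x = 17: rhs = 22, matching y values: none (0 points).
  x = 18: rhs = 22, matching y values: none (0 points).
  x = 19: rhs = 15, matching y values: none (0 points).
  x = 20: rhs = 7, matching y values: none (0 points).
  x = 21: rhs = 4, matching y values: 2, 21 (2 points).
  x = 22: rhs = 12, matching y values: 9, 14 (2 points).
Total affine count: 27.
Full point count |E(F_23)| = 27 + 1 = 28.
Hasse bound: |28 − (23+1)| = |4| = 4 ≤ 2√23 ≈ 9.5917 ✓.


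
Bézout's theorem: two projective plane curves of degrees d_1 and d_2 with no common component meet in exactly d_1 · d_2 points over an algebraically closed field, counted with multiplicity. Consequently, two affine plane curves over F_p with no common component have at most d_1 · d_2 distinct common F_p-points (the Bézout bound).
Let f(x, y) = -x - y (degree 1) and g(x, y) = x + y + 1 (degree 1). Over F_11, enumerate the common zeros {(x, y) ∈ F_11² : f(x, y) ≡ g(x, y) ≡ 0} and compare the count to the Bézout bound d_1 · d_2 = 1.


Common zeros: ∅; count = 0; Bézout bound = 1.

deg(f) = 1, deg(g) = 1, so Bézout bound = 1.
Scan x ∈ F_11. For each x, list the y ∈ F_11 with f(x, y) ≡ 0 and those with g(x, y) ≡ 0 (mod 11); the common zeros in that column are the intersection.
  x = 0: f ≡ 0 at y ∈ {0}; g ≡ 0 at y ∈ {10}; common: ∅.
  x = 1: f ≡ 0 at y ∈ {10}; g ≡ 0 at y ∈ {9}; common: ∅.
  x = 2: f ≡ 0 at y ∈ {9}; g ≡ 0 at y ∈ {8}; common: ∅.
  x = 3: f ≡ 0 at y ∈ {8}; g ≡ 0 at y ∈ {7}; common: ∅.
  x = 4: f ≡ 0 at y ∈ {7}; g ≡ 0 at y ∈ {6}; common: ∅.
  x = 5: f ≡ 0 at y ∈ {6}; g ≡ 0 at y ∈ {5}; common: ∅.
  x = 6: f ≡ 0 at y ∈ {5}; g ≡ 0 at y ∈ {4}; common: ∅.
  x = 7: f ≡ 0 at y ∈ {4}; g ≡ 0 at y ∈ {3}; common: ∅.
  x = 8: f ≡ 0 at y ∈ {3}; g ≡ 0 at y ∈ {2}; common: ∅.
  x = 9: f ≡ 0 at y ∈ {2}; g ≡ 0 at y ∈ {1}; common: ∅.
  x = 10: f ≡ 0 at y ∈ {1}; g ≡ 0 at y ∈ {0}; common: ∅.
Collecting: common zeros = ∅, so the count is 0.
Comparison with the Bézout bound: 0 ≤ 1 = deg(f)·deg(g), as expected for curves with no common component (the affine F_11-count falls short of the bound because intersections may lie at infinity, over extension fields, or carry multiplicity).


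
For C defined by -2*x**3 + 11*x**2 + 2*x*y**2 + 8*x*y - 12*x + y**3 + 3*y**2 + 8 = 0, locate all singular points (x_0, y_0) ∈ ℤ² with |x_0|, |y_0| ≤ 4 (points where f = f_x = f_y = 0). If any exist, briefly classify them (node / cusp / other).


Singular points: {(2, -2)}; classification: node.

Compute partial derivatives:
  f_x = -6*x**2 + 22*x + 2*y**2 + 8*y - 12.
  f_y = 4*x*y + 8*x + 3*y**2 + 6*y.
Scan x_0 ∈ {−4, ..., 4}. For each x_0, f_y(x_0, y) is a polynomial in y; find its integer roots y ∈ {−4, ..., 4}, then test f_x and f at those candidates.
  x = -4: f_y(-4, y) = 3*y**2 - 10*y - 32; vanishes at y ∈ {-2}. (-4, -2): f_x = -204 ≠ 0.
  x = -3: f_y(-3, y) = 3*y**2 - 6*y - 24; vanishes at y ∈ {-2, 4}. (-3, -2): f_x = -140 ≠ 0; (-3, 4): f_x = -68 ≠ 0.
  x = -2: f_y(-2, y) = 3*y**2 - 2*y - 16; vanishes at y ∈ {-2}. (-2, -2): f_x = -88 ≠ 0.
  x = -1: f_y(-1, y) = 3*y**2 + 2*y - 8; vanishes at y ∈ {-2}. (-1, -2): f_x = -48 ≠ 0.
  x = 0: f_y(0, y) = 3*y**2 + 6*y; vanishes at y ∈ {-2, 0}. (0, -2): f_x = -20 ≠ 0; (0, 0): f_x = -12 ≠ 0.
  x = 1: f_y(1, y) = 3*y**2 + 10*y + 8; vanishes at y ∈ {-2}. (1, -2): f_x = -4 ≠ 0.
  x = 2: f_y(2, y) = 3*y**2 + 14*y + 16; vanishes at y ∈ {-2}. (2, -2): f_x = 0, f = 0 — SINGULAR.
  x = 3: f_y(3, y) = 3*y**2 + 18*y + 24; vanishes at y ∈ {-4, -2}. (3, -4): f_x = 0 but f = 1 ≠ 0; (3, -2): f_x = -8 ≠ 0.
  x = 4: f_y(4, y) = 3*y**2 + 22*y + 32; vanishes at y ∈ {-2}. (4, -2): f_x = -28 ≠ 0.
Only singular point on the grid: (2, -2).
Classify: substitute x = 2 + u, y = -2 + v and expand: f = -2*u**3 - u**2 + 2*u*v**2 + v**3 + v**2.
No constant or linear terms (consistent with a singular point). Quadratic part: -u**2 + v**2. Cubic part: -2*u**3 + 2*u*v**2 + v**3.
The quadratic part v**2 - u**2 = (v − u)(v + u) splits into two distinct linear factors, so there are two distinct tangent lines y − -2 = ±(x − 2) — this is a node (ordinary double point).
Classification: node.


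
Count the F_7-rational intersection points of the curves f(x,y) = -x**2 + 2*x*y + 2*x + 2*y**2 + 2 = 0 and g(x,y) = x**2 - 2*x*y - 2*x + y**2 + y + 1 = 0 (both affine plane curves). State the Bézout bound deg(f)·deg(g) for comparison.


Common zeros: {(1, 1), (3, 1)}; count = 2; Bézout bound = 4.

deg(f) = 2, deg(g) = 2, so Bézout bound = 4.
Scan x ∈ F_7. For each x, list the y ∈ F_7 with f(x, y) ≡ 0 and those with g(x, y) ≡ 0 (mod 7); the common zeros in that column are the intersection.
  x = 0: f ≡ 0 at y ∈ ∅; g ≡ 0 at y ∈ {2, 4}; common: ∅.
  x = 1: f ≡ 0 at y ∈ {1, 5}; g ≡ 0 at y ∈ {0, 1}; common: {1}.
  x = 2: f ≡ 0 at y ∈ {6}; g ≡ 0 at y ∈ ∅; common: ∅.
  x = 3: f ≡ 0 at y ∈ {1, 3}; g ≡ 0 at y ∈ {1, 4}; common: {1}.
  x = 4: f ≡ 0 at y ∈ {5}; g ≡ 0 at y ∈ ∅; common: ∅.
  x = 5: f ≡ 0 at y ∈ {3, 6}; g ≡ 0 at y ∈ ∅; common: ∅.
  x = 6: f ≡ 0 at y ∈ ∅; g ≡ 0 at y ∈ {2}; common: ∅.
Collecting: common zeros = {(1, 1), (3, 1)}, so the count is 2.
Comparison with the Bézout bound: 2 ≤ 4 = deg(f)·deg(g), as expected for curves with no common component (the affine F_7-count falls short of the bound because intersections may lie at infinity, over extension fields, or carry multiplicity).


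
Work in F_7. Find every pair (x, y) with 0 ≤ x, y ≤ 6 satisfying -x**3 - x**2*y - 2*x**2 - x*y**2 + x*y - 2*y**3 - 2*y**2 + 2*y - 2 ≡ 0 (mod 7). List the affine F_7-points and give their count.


Affine F_7-points: {(0, 4), (2, 4), (3, 2), (4, 0), (6, 4)}; count = 5.

For each of the 49 pairs (x, y) ∈ F_7², evaluate f(x, y) mod 7. Record the zeros.
  x = 0: [0↦5, 1↦3, 2↦6, 3↦2, 4↦0, 5↦2, 6↦3]  zeros at y ∈ {4}
  x = 1: [0↦2, 1↦6, 2↦6, 3↦4, 4↦2, 5↦2, 6↦6]  zeros at y ∈ ∅
  x = 2: [0↦3, 1↦4, 2↦6, 3↦4, 4↦0, 5↦3, 6↦1]  zeros at y ∈ {4}
  x = 3: [0↦2, 1↦5, 2↦0, 3↦3, 4↦2, 5↦6, 6↦3]  zeros at y ∈ {2}
  x = 4: [0↦0, 1↦3, 2↦3, 3↦2, 4↦2, 5↦5, 6↦6]  zeros at y ∈ {0}
  x = 5: [0↦5, 1↦6, 2↦2, 3↦2, 4↦1, 5↦1, 6↦4]  zeros at y ∈ ∅
  x = 6: [0↦4, 1↦1, 2↦5, 3↦4, 4↦0, 5↦2, 6↦5]  zeros at y ∈ {4}
Collecting zeros: affine points = {(0, 4), (2, 4), (3, 2), (4, 0), (6, 4)}.
Total count |C(F_7)_aff| = 5.
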